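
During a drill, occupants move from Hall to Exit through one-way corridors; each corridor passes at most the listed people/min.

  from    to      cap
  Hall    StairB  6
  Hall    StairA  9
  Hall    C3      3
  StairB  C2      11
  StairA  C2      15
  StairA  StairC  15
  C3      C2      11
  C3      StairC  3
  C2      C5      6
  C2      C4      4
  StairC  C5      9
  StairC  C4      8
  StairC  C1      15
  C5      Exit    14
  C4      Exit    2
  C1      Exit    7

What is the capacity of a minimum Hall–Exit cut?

18

Augment Hall→StairB→C2→C5→Exit: bottleneck 6, flow now 6.
Augment Hall→StairA→C2→C4→Exit: bottleneck 2, flow now 8.
Augment Hall→StairA→StairC→C5→Exit: bottleneck 7, flow now 15.
Augment Hall→C3→StairC→C5→Exit: bottleneck 1, flow now 16.
Augment Hall→C3→StairC→C1→Exit: bottleneck 2, flow now 18.
No augmenting path remains; maximum flow = 18.
By max-flow min-cut, the minimum cut capacity equals the max flow.
In the residual graph, reachable from Hall: {Hall}.
Min-cut edges: Hall→StairB (6), Hall→StairA (9), Hall→C3 (3); capacity 6 + 9 + 3 = 18.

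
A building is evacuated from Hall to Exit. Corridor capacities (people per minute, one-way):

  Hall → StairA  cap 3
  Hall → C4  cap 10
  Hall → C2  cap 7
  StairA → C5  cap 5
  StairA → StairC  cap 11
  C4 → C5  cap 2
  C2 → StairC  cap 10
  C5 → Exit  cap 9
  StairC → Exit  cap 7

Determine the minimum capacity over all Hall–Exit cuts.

12

Augment Hall→StairA→C5→Exit: bottleneck 3, flow now 3.
Augment Hall→C4→C5→Exit: bottleneck 2, flow now 5.
Augment Hall→C2→StairC→Exit: bottleneck 7, flow now 12.
No augmenting path remains; maximum flow = 12.
By max-flow min-cut, the minimum cut capacity equals the max flow.
In the residual graph, reachable from Hall: {Hall, C4}.
Min-cut edges: Hall→StairA (3), Hall→C2 (7), C4→C5 (2); capacity 3 + 7 + 2 = 12.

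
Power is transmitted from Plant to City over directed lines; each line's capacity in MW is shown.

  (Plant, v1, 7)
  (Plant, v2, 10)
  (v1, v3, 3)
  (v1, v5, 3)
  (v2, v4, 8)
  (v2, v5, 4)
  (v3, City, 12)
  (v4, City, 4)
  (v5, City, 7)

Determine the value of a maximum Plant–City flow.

14

Augment Plant→v1→v3→City: bottleneck 3, flow now 3.
Augment Plant→v1→v5→City: bottleneck 3, flow now 6.
Augment Plant→v2→v4→City: bottleneck 4, flow now 10.
Augment Plant→v2→v5→City: bottleneck 4, flow now 14.
No augmenting path remains; maximum flow = 14.
In the residual graph, reachable from Plant: {Plant, v1, v2, v4}.
Min-cut edges: v1→v3 (3), v1→v5 (3), v2→v5 (4), v4→City (4); capacity 3 + 3 + 4 + 4 = 14.
This cut is saturated, so no flow can exceed 14.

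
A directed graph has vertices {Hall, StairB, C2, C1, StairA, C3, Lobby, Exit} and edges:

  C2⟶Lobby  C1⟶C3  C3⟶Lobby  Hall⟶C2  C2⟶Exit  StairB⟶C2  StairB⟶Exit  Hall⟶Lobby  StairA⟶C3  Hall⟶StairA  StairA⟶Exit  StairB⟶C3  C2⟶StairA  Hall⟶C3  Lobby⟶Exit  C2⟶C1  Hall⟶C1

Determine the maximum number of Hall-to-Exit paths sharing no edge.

3

Assign every edge capacity 1; by Menger, the answer equals the max flow.
Path Hall→C2→Exit (+1); total 1.
Path Hall→StairA→Exit (+1); total 2.
Path Hall→Lobby→Exit (+1); total 3.
No residual Hall→Exit path; max flow = 3.
Certifying cut of size 3: {Hall→C2, Hall→StairA, Lobby→Exit}.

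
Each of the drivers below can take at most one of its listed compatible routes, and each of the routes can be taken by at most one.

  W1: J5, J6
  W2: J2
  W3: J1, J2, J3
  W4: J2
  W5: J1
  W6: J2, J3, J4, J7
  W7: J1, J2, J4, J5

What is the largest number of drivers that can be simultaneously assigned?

Unit-capacity flow: source→left, listed edges, right→sink; max matching = max flow.
Augmenting path W1→J5 (+1); matched 1.
Augmenting path W2→J2 (+1); matched 2.
Augmenting path W3→J1 (+1); matched 3.
Augmenting path W6→J3 (+1); matched 4.
Augmenting path W7→J4 (+1); matched 5.
Augmenting path W5→J1→W3→J3→W6→J7 (+1); matched 6.
No augmenting path remains; maximum matching = 6.
König certificate: {W1, W3, W5, W6, W7, J2} is a vertex cover of size 6 (every listed pair touches it), so no matching can be larger.

6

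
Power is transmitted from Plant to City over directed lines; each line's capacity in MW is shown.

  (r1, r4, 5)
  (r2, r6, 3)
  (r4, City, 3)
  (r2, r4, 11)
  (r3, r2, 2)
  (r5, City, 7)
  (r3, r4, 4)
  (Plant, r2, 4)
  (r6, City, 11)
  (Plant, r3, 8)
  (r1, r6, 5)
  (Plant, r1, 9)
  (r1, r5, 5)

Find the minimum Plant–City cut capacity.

Augment Plant→r1→r4→City: bottleneck 3, flow now 3.
Augment Plant→r1→r5→City: bottleneck 5, flow now 8.
Augment Plant→r1→r6→City: bottleneck 1, flow now 9.
Augment Plant→r2→r6→City: bottleneck 3, flow now 12.
Augment Plant→r2→r4→r1→r6→City: bottleneck 1, flow now 13. (uses reverse residual edge)
Augment Plant→r3→r4→r1→r6→City: bottleneck 2, flow now 15. (uses reverse residual edge)
No augmenting path remains; maximum flow = 15.
By max-flow min-cut, the minimum cut capacity equals the max flow.
In the residual graph, reachable from Plant: {Plant, r2, r3, r4}.
Min-cut edges: Plant→r1 (9), r2→r6 (3), r4→City (3); capacity 9 + 3 + 3 = 15.

15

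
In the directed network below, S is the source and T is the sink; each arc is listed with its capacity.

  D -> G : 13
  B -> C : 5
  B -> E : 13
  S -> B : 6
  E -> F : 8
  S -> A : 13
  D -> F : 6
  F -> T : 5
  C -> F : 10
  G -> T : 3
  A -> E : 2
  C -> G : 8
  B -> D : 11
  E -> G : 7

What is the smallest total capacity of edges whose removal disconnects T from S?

8

Augment S→A→E→F→T: bottleneck 2, flow now 2.
Augment S→B→C→F→T: bottleneck 3, flow now 5.
Augment S→B→C→G→T: bottleneck 2, flow now 7.
Augment S→B→D→G→T: bottleneck 1, flow now 8.
No augmenting path remains; maximum flow = 8.
By max-flow min-cut, the minimum cut capacity equals the max flow.
In the residual graph, reachable from S: {S, A}.
Min-cut edges: S→B (6), A→E (2); capacity 6 + 2 = 8.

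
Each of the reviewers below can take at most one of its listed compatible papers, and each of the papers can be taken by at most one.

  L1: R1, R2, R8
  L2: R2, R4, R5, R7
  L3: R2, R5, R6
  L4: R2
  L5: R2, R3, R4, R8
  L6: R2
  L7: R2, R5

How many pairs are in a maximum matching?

Unit-capacity flow: source→left, listed edges, right→sink; max matching = max flow.
Augmenting path L1→R1 (+1); matched 1.
Augmenting path L2→R2 (+1); matched 2.
Augmenting path L3→R5 (+1); matched 3.
Augmenting path L5→R3 (+1); matched 4.
Augmenting path L4→R2→L2→R4 (+1); matched 5.
Augmenting path L7→R5→L3→R6 (+1); matched 6.
No augmenting path remains; maximum matching = 6.
König certificate: {L1, L2, L3, L5, L7, R2} is a vertex cover of size 6 (every listed pair touches it), so no matching can be larger.

6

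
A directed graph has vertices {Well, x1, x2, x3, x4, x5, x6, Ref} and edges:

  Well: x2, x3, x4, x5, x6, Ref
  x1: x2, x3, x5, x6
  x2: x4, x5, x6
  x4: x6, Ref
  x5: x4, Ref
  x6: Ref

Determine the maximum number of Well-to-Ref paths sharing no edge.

Assign every edge capacity 1; by Menger, the answer equals the max flow.
Path Well→Ref (+1); total 1.
Path Well→x4→Ref (+1); total 2.
Path Well→x5→Ref (+1); total 3.
Path Well→x6→Ref (+1); total 4.
No residual Well→Ref path; max flow = 4.
Certifying cut of size 4: {Well→Ref, x4→Ref, x5→Ref, x6→Ref}.

4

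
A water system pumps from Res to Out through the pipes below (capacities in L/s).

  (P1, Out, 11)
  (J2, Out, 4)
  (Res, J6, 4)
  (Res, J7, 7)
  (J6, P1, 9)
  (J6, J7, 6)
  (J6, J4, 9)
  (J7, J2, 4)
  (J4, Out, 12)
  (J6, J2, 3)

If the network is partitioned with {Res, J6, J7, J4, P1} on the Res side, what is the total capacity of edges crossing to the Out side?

30

Edges leaving {Res, J6, J7, J4, P1}: J6→J2 (3), J7→J2 (4), J4→Out (12), P1→Out (11).
Cut capacity = 3 + 4 + 12 + 11 = 30.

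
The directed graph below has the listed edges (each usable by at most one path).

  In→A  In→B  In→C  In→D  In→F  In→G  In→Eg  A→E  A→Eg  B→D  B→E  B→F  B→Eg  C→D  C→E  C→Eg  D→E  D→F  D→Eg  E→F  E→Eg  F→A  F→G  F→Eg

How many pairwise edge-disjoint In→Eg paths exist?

Assign every edge capacity 1; by Menger, the answer equals the max flow.
Path In→Eg (+1); total 1.
Path In→A→Eg (+1); total 2.
Path In→B→Eg (+1); total 3.
Path In→C→Eg (+1); total 4.
Path In→D→Eg (+1); total 5.
Path In→F→Eg (+1); total 6.
No residual In→Eg path; max flow = 6.
Certifying cut of size 6: {In→A, In→B, In→C, In→D, In→Eg, In→F}.

6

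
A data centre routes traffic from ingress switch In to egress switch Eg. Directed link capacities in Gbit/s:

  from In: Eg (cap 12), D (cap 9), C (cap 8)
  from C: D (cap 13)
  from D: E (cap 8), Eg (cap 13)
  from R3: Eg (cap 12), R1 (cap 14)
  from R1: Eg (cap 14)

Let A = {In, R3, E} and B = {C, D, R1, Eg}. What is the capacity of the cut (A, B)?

Edges leaving {In, R3, E}: In→C (8), In→D (9), In→Eg (12), R3→R1 (14), R3→Eg (12).
Cut capacity = 8 + 9 + 12 + 14 + 12 = 55.

55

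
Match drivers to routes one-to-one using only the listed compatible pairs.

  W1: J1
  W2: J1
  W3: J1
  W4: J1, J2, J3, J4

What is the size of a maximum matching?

2

Unit-capacity flow: source→left, listed edges, right→sink; max matching = max flow.
Augmenting path W1→J1 (+1); matched 1.
Augmenting path W4→J2 (+1); matched 2.
No augmenting path remains; maximum matching = 2.
König certificate: {W4, J1} is a vertex cover of size 2 (every listed pair touches it), so no matching can be larger.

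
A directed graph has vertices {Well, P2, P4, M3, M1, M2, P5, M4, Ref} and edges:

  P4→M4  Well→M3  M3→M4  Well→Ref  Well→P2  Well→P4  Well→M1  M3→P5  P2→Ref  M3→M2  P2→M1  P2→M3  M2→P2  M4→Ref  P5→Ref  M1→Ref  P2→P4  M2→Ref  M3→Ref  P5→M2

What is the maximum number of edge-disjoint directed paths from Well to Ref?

Assign every edge capacity 1; by Menger, the answer equals the max flow.
Path Well→Ref (+1); total 1.
Path Well→P2→Ref (+1); total 2.
Path Well→M3→Ref (+1); total 3.
Path Well→M1→Ref (+1); total 4.
Path Well→P4→M4→Ref (+1); total 5.
No residual Well→Ref path; max flow = 5.
Certifying cut of size 5: {Well→M1, Well→M3, Well→P2, Well→P4, Well→Ref}.

5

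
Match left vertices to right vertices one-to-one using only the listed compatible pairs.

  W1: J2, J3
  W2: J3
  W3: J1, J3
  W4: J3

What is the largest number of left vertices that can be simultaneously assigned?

3

Unit-capacity flow: source→left, listed edges, right→sink; max matching = max flow.
Augmenting path W1→J2 (+1); matched 1.
Augmenting path W2→J3 (+1); matched 2.
Augmenting path W3→J1 (+1); matched 3.
No augmenting path remains; maximum matching = 3.
König certificate: {W1, W3, J3} is a vertex cover of size 3 (every listed pair touches it), so no matching can be larger.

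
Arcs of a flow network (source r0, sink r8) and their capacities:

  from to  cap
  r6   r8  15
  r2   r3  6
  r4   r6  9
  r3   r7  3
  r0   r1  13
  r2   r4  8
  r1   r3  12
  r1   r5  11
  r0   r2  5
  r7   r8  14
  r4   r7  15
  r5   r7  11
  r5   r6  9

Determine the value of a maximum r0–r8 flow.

Augment r0→r1→r3→r7→r8: bottleneck 3, flow now 3.
Augment r0→r1→r5→r6→r8: bottleneck 9, flow now 12.
Augment r0→r1→r5→r7→r8: bottleneck 1, flow now 13.
Augment r0→r2→r4→r6→r8: bottleneck 5, flow now 18.
No augmenting path remains; maximum flow = 18.
In the residual graph, reachable from r0: {r0}.
Min-cut edges: r0→r1 (13), r0→r2 (5); capacity 13 + 5 = 18.
This cut is saturated, so no flow can exceed 18.

18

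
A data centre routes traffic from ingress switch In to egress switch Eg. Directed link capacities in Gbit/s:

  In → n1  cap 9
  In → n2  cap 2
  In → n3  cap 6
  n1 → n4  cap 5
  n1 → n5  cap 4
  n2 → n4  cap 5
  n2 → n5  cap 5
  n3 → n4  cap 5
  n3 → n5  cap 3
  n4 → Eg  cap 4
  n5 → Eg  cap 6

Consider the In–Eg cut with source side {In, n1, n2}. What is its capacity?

Edges leaving {In, n1, n2}: In→n3 (6), n1→n4 (5), n1→n5 (4), n2→n4 (5), n2→n5 (5).
Cut capacity = 6 + 5 + 4 + 5 + 5 = 25.

25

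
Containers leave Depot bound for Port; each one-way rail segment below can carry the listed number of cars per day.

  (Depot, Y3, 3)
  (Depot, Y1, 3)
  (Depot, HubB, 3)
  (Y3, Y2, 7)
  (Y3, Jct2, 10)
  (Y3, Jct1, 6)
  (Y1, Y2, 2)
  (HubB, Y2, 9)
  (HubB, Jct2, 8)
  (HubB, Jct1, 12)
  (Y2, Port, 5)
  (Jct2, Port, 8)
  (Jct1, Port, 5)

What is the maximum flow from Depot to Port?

Augment Depot→Y3→Y2→Port: bottleneck 3, flow now 3.
Augment Depot→Y1→Y2→Port: bottleneck 2, flow now 5.
Augment Depot→HubB→Jct2→Port: bottleneck 3, flow now 8.
No augmenting path remains; maximum flow = 8.
In the residual graph, reachable from Depot: {Depot, Y1}.
Min-cut edges: Depot→Y3 (3), Depot→HubB (3), Y1→Y2 (2); capacity 3 + 3 + 2 = 8.
This cut is saturated, so no flow can exceed 8.

8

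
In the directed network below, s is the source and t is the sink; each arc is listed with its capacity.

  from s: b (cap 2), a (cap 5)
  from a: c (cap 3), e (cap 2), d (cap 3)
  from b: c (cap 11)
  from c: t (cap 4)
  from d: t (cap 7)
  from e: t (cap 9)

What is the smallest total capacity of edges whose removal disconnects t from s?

7

Augment s→a→c→t: bottleneck 3, flow now 3.
Augment s→a→d→t: bottleneck 2, flow now 5.
Augment s→b→c→t: bottleneck 1, flow now 6.
Augment s→b→c→a→d→t: bottleneck 1, flow now 7. (uses reverse residual edge)
No augmenting path remains; maximum flow = 7.
By max-flow min-cut, the minimum cut capacity equals the max flow.
In the residual graph, reachable from s: {s}.
Min-cut edges: s→a (5), s→b (2); capacity 5 + 2 = 7.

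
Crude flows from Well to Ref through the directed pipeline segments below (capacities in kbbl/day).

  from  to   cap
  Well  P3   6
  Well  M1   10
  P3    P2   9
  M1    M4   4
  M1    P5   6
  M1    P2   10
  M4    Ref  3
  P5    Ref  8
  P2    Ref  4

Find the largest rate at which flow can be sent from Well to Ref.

Augment Well→P3→P2→Ref: bottleneck 4, flow now 4.
Augment Well→M1→M4→Ref: bottleneck 3, flow now 7.
Augment Well→M1→P5→Ref: bottleneck 6, flow now 13.
No augmenting path remains; maximum flow = 13.
In the residual graph, reachable from Well: {Well, P3, M1, M4, P2}.
Min-cut edges: M1→P5 (6), M4→Ref (3), P2→Ref (4); capacity 6 + 3 + 4 = 13.
This cut is saturated, so no flow can exceed 13.

13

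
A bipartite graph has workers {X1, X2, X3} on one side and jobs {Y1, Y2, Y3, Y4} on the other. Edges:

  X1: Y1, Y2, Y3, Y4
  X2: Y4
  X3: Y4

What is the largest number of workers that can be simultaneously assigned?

Unit-capacity flow: source→left, listed edges, right→sink; max matching = max flow.
Augmenting path X1→Y1 (+1); matched 1.
Augmenting path X2→Y4 (+1); matched 2.
No augmenting path remains; maximum matching = 2.
König certificate: {X1, Y4} is a vertex cover of size 2 (every listed pair touches it), so no matching can be larger.

2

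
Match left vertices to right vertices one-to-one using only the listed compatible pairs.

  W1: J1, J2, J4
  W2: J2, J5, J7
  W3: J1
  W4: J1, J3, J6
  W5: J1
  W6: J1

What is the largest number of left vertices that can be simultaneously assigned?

Unit-capacity flow: source→left, listed edges, right→sink; max matching = max flow.
Augmenting path W1→J1 (+1); matched 1.
Augmenting path W2→J2 (+1); matched 2.
Augmenting path W4→J3 (+1); matched 3.
Augmenting path W3→J1→W1→J4 (+1); matched 4.
No augmenting path remains; maximum matching = 4.
König certificate: {W1, W2, W4, J1} is a vertex cover of size 4 (every listed pair touches it), so no matching can be larger.

4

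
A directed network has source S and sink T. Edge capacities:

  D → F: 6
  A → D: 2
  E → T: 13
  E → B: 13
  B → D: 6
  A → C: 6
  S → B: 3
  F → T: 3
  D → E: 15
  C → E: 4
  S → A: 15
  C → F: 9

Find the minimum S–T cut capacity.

Augment S→A→C→E→T: bottleneck 4, flow now 4.
Augment S→A→C→F→T: bottleneck 2, flow now 6.
Augment S→A→D→E→T: bottleneck 2, flow now 8.
Augment S→B→D→E→T: bottleneck 3, flow now 11.
No augmenting path remains; maximum flow = 11.
By max-flow min-cut, the minimum cut capacity equals the max flow.
In the residual graph, reachable from S: {S, A}.
Min-cut edges: S→B (3), A→C (6), A→D (2); capacity 3 + 6 + 2 = 11.

11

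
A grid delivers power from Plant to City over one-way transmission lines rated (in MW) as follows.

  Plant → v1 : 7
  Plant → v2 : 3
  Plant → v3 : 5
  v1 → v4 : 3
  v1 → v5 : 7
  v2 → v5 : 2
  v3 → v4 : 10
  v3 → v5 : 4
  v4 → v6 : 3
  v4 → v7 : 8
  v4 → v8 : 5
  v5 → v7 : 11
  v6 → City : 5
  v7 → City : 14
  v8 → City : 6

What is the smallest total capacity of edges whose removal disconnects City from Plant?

14

Augment Plant→v1→v4→v6→City: bottleneck 3, flow now 3.
Augment Plant→v1→v5→v7→City: bottleneck 4, flow now 7.
Augment Plant→v2→v5→v7→City: bottleneck 2, flow now 9.
Augment Plant→v3→v4→v7→City: bottleneck 5, flow now 14.
No augmenting path remains; maximum flow = 14.
By max-flow min-cut, the minimum cut capacity equals the max flow.
In the residual graph, reachable from Plant: {Plant, v2}.
Min-cut edges: Plant→v1 (7), Plant→v3 (5), v2→v5 (2); capacity 7 + 5 + 2 = 14.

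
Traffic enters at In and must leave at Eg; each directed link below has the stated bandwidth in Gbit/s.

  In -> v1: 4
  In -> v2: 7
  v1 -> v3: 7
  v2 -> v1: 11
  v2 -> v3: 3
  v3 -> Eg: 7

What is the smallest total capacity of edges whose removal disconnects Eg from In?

7

Augment In→v1→v3→Eg: bottleneck 4, flow now 4.
Augment In→v2→v3→Eg: bottleneck 3, flow now 7.
No augmenting path remains; maximum flow = 7.
By max-flow min-cut, the minimum cut capacity equals the max flow.
In the residual graph, reachable from In: {In, v1, v2, v3}.
Min-cut edges: v3→Eg (7); capacity 7 = 7.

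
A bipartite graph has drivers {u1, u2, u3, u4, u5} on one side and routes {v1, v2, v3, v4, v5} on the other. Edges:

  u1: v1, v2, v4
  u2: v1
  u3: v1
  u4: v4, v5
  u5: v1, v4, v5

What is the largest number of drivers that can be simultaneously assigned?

4

Unit-capacity flow: source→left, listed edges, right→sink; max matching = max flow.
Augmenting path u1→v1 (+1); matched 1.
Augmenting path u4→v4 (+1); matched 2.
Augmenting path u5→v5 (+1); matched 3.
Augmenting path u2→v1→u1→v2 (+1); matched 4.
No augmenting path remains; maximum matching = 4.
König certificate: {u1, u4, u5, v1} is a vertex cover of size 4 (every listed pair touches it), so no matching can be larger.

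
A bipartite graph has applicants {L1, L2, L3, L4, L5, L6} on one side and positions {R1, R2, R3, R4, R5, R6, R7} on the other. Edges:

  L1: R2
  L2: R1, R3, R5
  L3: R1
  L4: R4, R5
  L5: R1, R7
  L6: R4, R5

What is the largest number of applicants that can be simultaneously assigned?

6

Unit-capacity flow: source→left, listed edges, right→sink; max matching = max flow.
Augmenting path L1→R2 (+1); matched 1.
Augmenting path L2→R1 (+1); matched 2.
Augmenting path L4→R4 (+1); matched 3.
Augmenting path L5→R7 (+1); matched 4.
Augmenting path L6→R5 (+1); matched 5.
Augmenting path L3→R1→L2→R3 (+1); matched 6.
No augmenting path remains; maximum matching = 6.
König certificate: {L1, L2, L3, L4, L5, L6} is a vertex cover of size 6 (every listed pair touches it), so no matching can be larger.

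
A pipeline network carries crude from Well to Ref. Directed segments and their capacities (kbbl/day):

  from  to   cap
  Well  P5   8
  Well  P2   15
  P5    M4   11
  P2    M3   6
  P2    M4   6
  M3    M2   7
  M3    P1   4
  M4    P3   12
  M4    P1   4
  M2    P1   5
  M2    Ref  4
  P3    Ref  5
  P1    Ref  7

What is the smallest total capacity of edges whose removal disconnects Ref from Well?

15

Augment Well→P5→M4→P3→Ref: bottleneck 5, flow now 5.
Augment Well→P5→M4→P1→Ref: bottleneck 3, flow now 8.
Augment Well→P2→M3→M2→Ref: bottleneck 4, flow now 12.
Augment Well→P2→M3→P1→Ref: bottleneck 2, flow now 14.
Augment Well→P2→M4→P1→Ref: bottleneck 1, flow now 15.
No augmenting path remains; maximum flow = 15.
By max-flow min-cut, the minimum cut capacity equals the max flow.
In the residual graph, reachable from Well: {Well, P5, P2, M4, P3}.
Min-cut edges: P2→M3 (6), M4→P1 (4), P3→Ref (5); capacity 6 + 4 + 5 = 15.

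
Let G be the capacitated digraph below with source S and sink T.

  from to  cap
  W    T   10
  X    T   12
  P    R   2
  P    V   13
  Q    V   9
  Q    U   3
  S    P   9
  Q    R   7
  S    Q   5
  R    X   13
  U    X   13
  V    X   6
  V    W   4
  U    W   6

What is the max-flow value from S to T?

Augment S→P→R→X→T: bottleneck 2, flow now 2.
Augment S→P→V→W→T: bottleneck 4, flow now 6.
Augment S→P→V→X→T: bottleneck 3, flow now 9.
Augment S→Q→R→X→T: bottleneck 5, flow now 14.
No augmenting path remains; maximum flow = 14.
In the residual graph, reachable from S: {S}.
Min-cut edges: S→P (9), S→Q (5); capacity 9 + 5 = 14.
This cut is saturated, so no flow can exceed 14.

14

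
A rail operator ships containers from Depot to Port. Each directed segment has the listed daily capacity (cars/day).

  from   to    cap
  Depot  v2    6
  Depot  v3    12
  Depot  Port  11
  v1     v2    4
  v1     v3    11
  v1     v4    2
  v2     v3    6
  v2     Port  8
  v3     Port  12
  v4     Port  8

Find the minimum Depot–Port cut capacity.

Augment Depot→Port: bottleneck 11, flow now 11.
Augment Depot→v2→Port: bottleneck 6, flow now 17.
Augment Depot→v3→Port: bottleneck 12, flow now 29.
No augmenting path remains; maximum flow = 29.
By max-flow min-cut, the minimum cut capacity equals the max flow.
In the residual graph, reachable from Depot: {Depot}.
Min-cut edges: Depot→v2 (6), Depot→v3 (12), Depot→Port (11); capacity 6 + 12 + 11 = 29.

29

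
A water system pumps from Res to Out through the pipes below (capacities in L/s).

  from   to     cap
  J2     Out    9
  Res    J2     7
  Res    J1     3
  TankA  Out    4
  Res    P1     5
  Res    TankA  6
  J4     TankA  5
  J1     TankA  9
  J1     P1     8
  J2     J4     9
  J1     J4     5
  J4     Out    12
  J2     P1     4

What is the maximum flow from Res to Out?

14

Augment Res→J2→Out: bottleneck 7, flow now 7.
Augment Res→TankA→Out: bottleneck 4, flow now 11.
Augment Res→J1→J4→Out: bottleneck 3, flow now 14.
No augmenting path remains; maximum flow = 14.
In the residual graph, reachable from Res: {Res, TankA, P1}.
Min-cut edges: Res→J1 (3), Res→J2 (7), TankA→Out (4); capacity 3 + 7 + 4 = 14.
This cut is saturated, so no flow can exceed 14.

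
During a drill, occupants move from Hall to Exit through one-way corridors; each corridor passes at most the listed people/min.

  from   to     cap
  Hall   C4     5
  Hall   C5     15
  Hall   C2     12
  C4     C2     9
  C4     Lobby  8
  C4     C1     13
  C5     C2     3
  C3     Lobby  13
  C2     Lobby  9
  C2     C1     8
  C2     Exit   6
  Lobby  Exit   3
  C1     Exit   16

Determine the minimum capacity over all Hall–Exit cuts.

20

Augment Hall→C2→Exit: bottleneck 6, flow now 6.
Augment Hall→C4→Lobby→Exit: bottleneck 3, flow now 9.
Augment Hall→C4→C1→Exit: bottleneck 2, flow now 11.
Augment Hall→C2→C1→Exit: bottleneck 6, flow now 17.
Augment Hall→C5→C2→C1→Exit: bottleneck 2, flow now 19.
Augment Hall→C5→C2→Lobby→C4→C1→Exit: bottleneck 1, flow now 20. (uses reverse residual edge)
No augmenting path remains; maximum flow = 20.
By max-flow min-cut, the minimum cut capacity equals the max flow.
In the residual graph, reachable from Hall: {Hall, C5}.
Min-cut edges: Hall→C4 (5), Hall→C2 (12), C5→C2 (3); capacity 5 + 12 + 3 = 20.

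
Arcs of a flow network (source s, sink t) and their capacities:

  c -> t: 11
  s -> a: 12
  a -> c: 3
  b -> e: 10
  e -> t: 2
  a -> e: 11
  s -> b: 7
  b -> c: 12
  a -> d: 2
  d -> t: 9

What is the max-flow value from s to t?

14

Augment s→a→c→t: bottleneck 3, flow now 3.
Augment s→a→d→t: bottleneck 2, flow now 5.
Augment s→a→e→t: bottleneck 2, flow now 7.
Augment s→b→c→t: bottleneck 7, flow now 14.
No augmenting path remains; maximum flow = 14.
In the residual graph, reachable from s: {s, a, e}.
Min-cut edges: s→b (7), a→c (3), a→d (2), e→t (2); capacity 7 + 3 + 2 + 2 = 14.
This cut is saturated, so no flow can exceed 14.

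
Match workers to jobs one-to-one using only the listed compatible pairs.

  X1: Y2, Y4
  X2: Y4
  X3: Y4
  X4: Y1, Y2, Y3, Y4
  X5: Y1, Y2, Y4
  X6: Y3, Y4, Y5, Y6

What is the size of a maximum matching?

5

Unit-capacity flow: source→left, listed edges, right→sink; max matching = max flow.
Augmenting path X1→Y2 (+1); matched 1.
Augmenting path X2→Y4 (+1); matched 2.
Augmenting path X4→Y1 (+1); matched 3.
Augmenting path X6→Y3 (+1); matched 4.
Augmenting path X5→Y1→X4→Y3→X6→Y5 (+1); matched 5.
No augmenting path remains; maximum matching = 5.
König certificate: {X1, X4, X5, X6, Y4} is a vertex cover of size 5 (every listed pair touches it), so no matching can be larger.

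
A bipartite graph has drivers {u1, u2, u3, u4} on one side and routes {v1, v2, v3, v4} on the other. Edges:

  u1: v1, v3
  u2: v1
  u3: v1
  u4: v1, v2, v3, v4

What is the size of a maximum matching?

3

Unit-capacity flow: source→left, listed edges, right→sink; max matching = max flow.
Augmenting path u1→v1 (+1); matched 1.
Augmenting path u4→v2 (+1); matched 2.
Augmenting path u2→v1→u1→v3 (+1); matched 3.
No augmenting path remains; maximum matching = 3.
König certificate: {u1, u4, v1} is a vertex cover of size 3 (every listed pair touches it), so no matching can be larger.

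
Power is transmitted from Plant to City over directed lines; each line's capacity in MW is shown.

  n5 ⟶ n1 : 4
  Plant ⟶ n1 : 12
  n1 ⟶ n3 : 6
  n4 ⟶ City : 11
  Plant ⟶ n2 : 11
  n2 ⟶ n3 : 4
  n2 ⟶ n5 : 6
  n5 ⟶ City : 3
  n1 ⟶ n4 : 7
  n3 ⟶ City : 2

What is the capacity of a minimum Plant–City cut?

Augment Plant→n1→n3→City: bottleneck 2, flow now 2.
Augment Plant→n1→n4→City: bottleneck 7, flow now 9.
Augment Plant→n2→n5→City: bottleneck 3, flow now 12.
No augmenting path remains; maximum flow = 12.
By max-flow min-cut, the minimum cut capacity equals the max flow.
In the residual graph, reachable from Plant: {Plant, n1, n2, n3, n5}.
Min-cut edges: n1→n4 (7), n3→City (2), n5→City (3); capacity 7 + 2 + 3 = 12.

12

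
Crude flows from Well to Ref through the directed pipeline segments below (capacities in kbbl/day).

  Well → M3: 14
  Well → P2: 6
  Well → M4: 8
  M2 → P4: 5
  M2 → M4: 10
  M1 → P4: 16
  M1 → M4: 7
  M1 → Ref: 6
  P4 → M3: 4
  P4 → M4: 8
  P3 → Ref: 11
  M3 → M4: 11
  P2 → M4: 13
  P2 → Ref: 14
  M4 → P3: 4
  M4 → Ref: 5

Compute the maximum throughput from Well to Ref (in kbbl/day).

15

Augment Well→P2→Ref: bottleneck 6, flow now 6.
Augment Well→M4→Ref: bottleneck 5, flow now 11.
Augment Well→M4→P3→Ref: bottleneck 3, flow now 14.
Augment Well→M3→M4→P3→Ref: bottleneck 1, flow now 15.
No augmenting path remains; maximum flow = 15.
In the residual graph, reachable from Well: {Well, M3, M4}.
Min-cut edges: Well→P2 (6), M4→P3 (4), M4→Ref (5); capacity 6 + 4 + 5 = 15.
This cut is saturated, so no flow can exceed 15.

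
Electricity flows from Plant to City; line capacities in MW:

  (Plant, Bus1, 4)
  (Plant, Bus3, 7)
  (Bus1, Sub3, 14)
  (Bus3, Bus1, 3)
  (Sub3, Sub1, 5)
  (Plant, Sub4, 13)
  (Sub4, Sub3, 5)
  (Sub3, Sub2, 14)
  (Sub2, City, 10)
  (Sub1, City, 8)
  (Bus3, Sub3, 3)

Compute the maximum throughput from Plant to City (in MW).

Augment Plant→Sub4→Sub3→Sub2→City: bottleneck 5, flow now 5.
Augment Plant→Bus3→Sub3→Sub2→City: bottleneck 3, flow now 8.
Augment Plant→Bus1→Sub3→Sub2→City: bottleneck 2, flow now 10.
Augment Plant→Bus1→Sub3→Sub1→City: bottleneck 2, flow now 12.
Augment Plant→Bus3→Bus1→Sub3→Sub1→City: bottleneck 3, flow now 15.
No augmenting path remains; maximum flow = 15.
In the residual graph, reachable from Plant: {Plant, Sub4, Bus3}.
Min-cut edges: Plant→Bus1 (4), Sub4→Sub3 (5), Bus3→Bus1 (3), Bus3→Sub3 (3); capacity 4 + 5 + 3 + 3 = 15.
This cut is saturated, so no flow can exceed 15.

15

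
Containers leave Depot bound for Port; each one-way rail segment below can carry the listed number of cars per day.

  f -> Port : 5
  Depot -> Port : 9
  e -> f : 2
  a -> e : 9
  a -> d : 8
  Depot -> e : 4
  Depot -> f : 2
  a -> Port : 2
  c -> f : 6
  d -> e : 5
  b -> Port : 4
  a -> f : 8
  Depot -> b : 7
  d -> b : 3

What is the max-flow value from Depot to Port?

Augment Depot→Port: bottleneck 9, flow now 9.
Augment Depot→b→Port: bottleneck 4, flow now 13.
Augment Depot→f→Port: bottleneck 2, flow now 15.
Augment Depot→e→f→Port: bottleneck 2, flow now 17.
No augmenting path remains; maximum flow = 17.
In the residual graph, reachable from Depot: {Depot, b, e}.
Min-cut edges: Depot→f (2), Depot→Port (9), b→Port (4), e→f (2); capacity 2 + 9 + 4 + 2 = 17.
This cut is saturated, so no flow can exceed 17.

17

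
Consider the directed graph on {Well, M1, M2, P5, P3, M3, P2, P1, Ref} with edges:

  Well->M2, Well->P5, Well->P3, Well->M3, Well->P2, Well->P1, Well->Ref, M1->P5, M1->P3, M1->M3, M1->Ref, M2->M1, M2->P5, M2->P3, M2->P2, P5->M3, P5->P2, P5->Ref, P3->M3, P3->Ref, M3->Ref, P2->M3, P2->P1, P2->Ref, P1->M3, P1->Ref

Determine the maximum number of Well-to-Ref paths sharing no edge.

7

Assign every edge capacity 1; by Menger, the answer equals the max flow.
Path Well→Ref (+1); total 1.
Path Well→P5→Ref (+1); total 2.
Path Well→P3→Ref (+1); total 3.
Path Well→M3→Ref (+1); total 4.
Path Well→P2→Ref (+1); total 5.
Path Well→P1→Ref (+1); total 6.
Path Well→M2→M1→Ref (+1); total 7.
No residual Well→Ref path; max flow = 7.
Certifying cut of size 7: {Well→M2, Well→M3, Well→P1, Well→P2, Well→P3, Well→P5, Well→Ref}.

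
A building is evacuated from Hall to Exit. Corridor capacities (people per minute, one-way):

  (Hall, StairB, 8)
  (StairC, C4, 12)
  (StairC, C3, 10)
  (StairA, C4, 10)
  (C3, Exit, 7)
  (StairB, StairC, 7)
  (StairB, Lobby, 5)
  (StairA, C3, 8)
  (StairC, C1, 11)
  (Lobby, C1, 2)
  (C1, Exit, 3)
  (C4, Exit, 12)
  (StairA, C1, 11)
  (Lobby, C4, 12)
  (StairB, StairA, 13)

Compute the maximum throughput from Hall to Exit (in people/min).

Augment Hall→StairB→Lobby→C1→Exit: bottleneck 2, flow now 2.
Augment Hall→StairB→Lobby→C4→Exit: bottleneck 3, flow now 5.
Augment Hall→StairB→StairC→C1→Exit: bottleneck 1, flow now 6.
Augment Hall→StairB→StairC→C4→Exit: bottleneck 2, flow now 8.
No augmenting path remains; maximum flow = 8.
In the residual graph, reachable from Hall: {Hall}.
Min-cut edges: Hall→StairB (8); capacity 8 = 8.
This cut is saturated, so no flow can exceed 8.

8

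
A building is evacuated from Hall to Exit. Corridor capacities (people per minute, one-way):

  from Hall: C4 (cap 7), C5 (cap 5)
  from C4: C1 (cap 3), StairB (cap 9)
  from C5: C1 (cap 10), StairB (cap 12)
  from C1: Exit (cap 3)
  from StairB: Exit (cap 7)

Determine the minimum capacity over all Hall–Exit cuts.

10

Augment Hall→C4→C1→Exit: bottleneck 3, flow now 3.
Augment Hall→C4→StairB→Exit: bottleneck 4, flow now 7.
Augment Hall→C5→StairB→Exit: bottleneck 3, flow now 10.
No augmenting path remains; maximum flow = 10.
By max-flow min-cut, the minimum cut capacity equals the max flow.
In the residual graph, reachable from Hall: {Hall, C4, C5, C1, StairB}.
Min-cut edges: C1→Exit (3), StairB→Exit (7); capacity 3 + 7 = 10.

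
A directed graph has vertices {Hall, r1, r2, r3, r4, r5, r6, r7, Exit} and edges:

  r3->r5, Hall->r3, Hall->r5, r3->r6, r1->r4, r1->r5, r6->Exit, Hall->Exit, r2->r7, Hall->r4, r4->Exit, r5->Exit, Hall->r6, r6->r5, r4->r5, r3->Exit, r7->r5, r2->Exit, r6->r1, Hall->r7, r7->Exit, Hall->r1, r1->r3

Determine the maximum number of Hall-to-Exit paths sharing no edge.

Assign every edge capacity 1; by Menger, the answer equals the max flow.
Path Hall→Exit (+1); total 1.
Path Hall→r3→Exit (+1); total 2.
Path Hall→r4→Exit (+1); total 3.
Path Hall→r5→Exit (+1); total 4.
Path Hall→r6→Exit (+1); total 5.
Path Hall→r7→Exit (+1); total 6.
No residual Hall→Exit path; max flow = 6.
Certifying cut of size 6: {Hall→Exit, Hall→r7, r3→Exit, r4→Exit, r5→Exit, r6→Exit}.

6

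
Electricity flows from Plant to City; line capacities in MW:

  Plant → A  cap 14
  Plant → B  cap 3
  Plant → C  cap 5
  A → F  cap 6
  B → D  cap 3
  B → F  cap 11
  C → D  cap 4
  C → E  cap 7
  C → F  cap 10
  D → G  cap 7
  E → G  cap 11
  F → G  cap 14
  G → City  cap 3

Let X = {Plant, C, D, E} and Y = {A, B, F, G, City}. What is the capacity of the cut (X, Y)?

45

Edges leaving {Plant, C, D, E}: Plant→A (14), Plant→B (3), C→F (10), D→G (7), E→G (11).
Cut capacity = 14 + 3 + 10 + 7 + 11 = 45.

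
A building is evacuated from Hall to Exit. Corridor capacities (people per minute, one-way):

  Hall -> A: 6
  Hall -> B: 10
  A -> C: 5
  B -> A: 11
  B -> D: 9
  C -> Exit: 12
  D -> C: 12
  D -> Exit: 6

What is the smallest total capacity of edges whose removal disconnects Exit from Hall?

14

Augment Hall→A→C→Exit: bottleneck 5, flow now 5.
Augment Hall→B→D→Exit: bottleneck 6, flow now 11.
Augment Hall→B→D→C→Exit: bottleneck 3, flow now 14.
No augmenting path remains; maximum flow = 14.
By max-flow min-cut, the minimum cut capacity equals the max flow.
In the residual graph, reachable from Hall: {Hall, A, B}.
Min-cut edges: A→C (5), B→D (9); capacity 5 + 9 = 14.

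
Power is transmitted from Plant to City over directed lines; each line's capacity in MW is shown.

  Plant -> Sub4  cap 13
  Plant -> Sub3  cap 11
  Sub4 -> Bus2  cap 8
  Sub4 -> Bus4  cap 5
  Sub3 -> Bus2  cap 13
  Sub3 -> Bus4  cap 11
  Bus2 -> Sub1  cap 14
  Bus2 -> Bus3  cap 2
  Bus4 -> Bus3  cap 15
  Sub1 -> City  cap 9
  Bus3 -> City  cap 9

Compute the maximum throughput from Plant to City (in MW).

Augment Plant→Sub4→Bus2→Sub1→City: bottleneck 8, flow now 8.
Augment Plant→Sub4→Bus4→Bus3→City: bottleneck 5, flow now 13.
Augment Plant→Sub3→Bus2→Sub1→City: bottleneck 1, flow now 14.
Augment Plant→Sub3→Bus2→Bus3→City: bottleneck 2, flow now 16.
Augment Plant→Sub3→Bus4→Bus3→City: bottleneck 2, flow now 18.
No augmenting path remains; maximum flow = 18.
In the residual graph, reachable from Plant: {Plant, Sub4, Sub3, Bus2, Bus4, Sub1, Bus3}.
Min-cut edges: Sub1→City (9), Bus3→City (9); capacity 9 + 9 = 18.
This cut is saturated, so no flow can exceed 18.

18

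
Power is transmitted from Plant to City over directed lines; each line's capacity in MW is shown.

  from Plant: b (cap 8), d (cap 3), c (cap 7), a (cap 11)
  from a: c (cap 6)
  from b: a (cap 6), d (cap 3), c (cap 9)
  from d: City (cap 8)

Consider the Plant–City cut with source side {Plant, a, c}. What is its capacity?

11

Edges leaving {Plant, a, c}: Plant→b (8), Plant→d (3).
Cut capacity = 8 + 3 = 11.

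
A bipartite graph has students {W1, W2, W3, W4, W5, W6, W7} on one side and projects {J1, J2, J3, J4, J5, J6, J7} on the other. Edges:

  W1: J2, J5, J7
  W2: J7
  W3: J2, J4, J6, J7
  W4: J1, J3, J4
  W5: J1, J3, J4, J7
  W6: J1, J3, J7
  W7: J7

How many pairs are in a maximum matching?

Unit-capacity flow: source→left, listed edges, right→sink; max matching = max flow.
Augmenting path W1→J2 (+1); matched 1.
Augmenting path W2→J7 (+1); matched 2.
Augmenting path W3→J4 (+1); matched 3.
Augmenting path W4→J1 (+1); matched 4.
Augmenting path W5→J3 (+1); matched 5.
Augmenting path W6→J1→W4→J4→W3→J6 (+1); matched 6.
No augmenting path remains; maximum matching = 6.
König certificate: {W1, W3, W4, W5, W6, J7} is a vertex cover of size 6 (every listed pair touches it), so no matching can be larger.

6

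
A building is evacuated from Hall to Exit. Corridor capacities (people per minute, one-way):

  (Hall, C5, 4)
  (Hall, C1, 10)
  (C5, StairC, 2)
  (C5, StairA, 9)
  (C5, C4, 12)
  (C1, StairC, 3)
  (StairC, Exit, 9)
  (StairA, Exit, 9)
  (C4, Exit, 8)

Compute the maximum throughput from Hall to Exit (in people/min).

7

Augment Hall→C5→StairC→Exit: bottleneck 2, flow now 2.
Augment Hall→C5→StairA→Exit: bottleneck 2, flow now 4.
Augment Hall→C1→StairC→Exit: bottleneck 3, flow now 7.
No augmenting path remains; maximum flow = 7.
In the residual graph, reachable from Hall: {Hall, C1}.
Min-cut edges: Hall→C5 (4), C1→StairC (3); capacity 4 + 3 = 7.
This cut is saturated, so no flow can exceed 7.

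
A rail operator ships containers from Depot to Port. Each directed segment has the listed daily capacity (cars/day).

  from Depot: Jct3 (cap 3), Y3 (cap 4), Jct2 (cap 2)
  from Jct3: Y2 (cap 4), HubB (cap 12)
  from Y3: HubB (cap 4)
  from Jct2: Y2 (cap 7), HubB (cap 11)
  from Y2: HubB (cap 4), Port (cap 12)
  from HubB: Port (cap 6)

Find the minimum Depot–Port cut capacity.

Augment Depot→Jct3→Y2→Port: bottleneck 3, flow now 3.
Augment Depot→Y3→HubB→Port: bottleneck 4, flow now 7.
Augment Depot→Jct2→Y2→Port: bottleneck 2, flow now 9.
No augmenting path remains; maximum flow = 9.
By max-flow min-cut, the minimum cut capacity equals the max flow.
In the residual graph, reachable from Depot: {Depot}.
Min-cut edges: Depot→Jct3 (3), Depot→Y3 (4), Depot→Jct2 (2); capacity 3 + 4 + 2 = 9.

9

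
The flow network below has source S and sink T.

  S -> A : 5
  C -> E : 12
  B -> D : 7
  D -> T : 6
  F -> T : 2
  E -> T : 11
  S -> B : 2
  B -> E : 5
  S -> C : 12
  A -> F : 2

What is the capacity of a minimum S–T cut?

15

Augment S→A→F→T: bottleneck 2, flow now 2.
Augment S→B→D→T: bottleneck 2, flow now 4.
Augment S→C→E→T: bottleneck 11, flow now 15.
No augmenting path remains; maximum flow = 15.
By max-flow min-cut, the minimum cut capacity equals the max flow.
In the residual graph, reachable from S: {S, A, C, E}.
Min-cut edges: S→B (2), A→F (2), E→T (11); capacity 2 + 2 + 11 = 15.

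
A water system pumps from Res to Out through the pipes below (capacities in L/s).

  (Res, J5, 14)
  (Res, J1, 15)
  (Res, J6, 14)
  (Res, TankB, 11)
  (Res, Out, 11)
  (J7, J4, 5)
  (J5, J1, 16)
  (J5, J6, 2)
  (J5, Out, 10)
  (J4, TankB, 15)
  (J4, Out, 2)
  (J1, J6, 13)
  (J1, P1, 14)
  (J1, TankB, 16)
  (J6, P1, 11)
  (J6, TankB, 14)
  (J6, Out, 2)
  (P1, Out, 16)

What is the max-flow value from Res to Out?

39

Augment Res→Out: bottleneck 11, flow now 11.
Augment Res→J5→Out: bottleneck 10, flow now 21.
Augment Res→J6→Out: bottleneck 2, flow now 23.
Augment Res→J1→P1→Out: bottleneck 14, flow now 37.
Augment Res→J6→P1→Out: bottleneck 2, flow now 39.
No augmenting path remains; maximum flow = 39.
In the residual graph, reachable from Res: {Res, J5, J1, J6, P1, TankB}.
Min-cut edges: Res→Out (11), J5→Out (10), J6→Out (2), P1→Out (16); capacity 11 + 10 + 2 + 16 = 39.
This cut is saturated, so no flow can exceed 39.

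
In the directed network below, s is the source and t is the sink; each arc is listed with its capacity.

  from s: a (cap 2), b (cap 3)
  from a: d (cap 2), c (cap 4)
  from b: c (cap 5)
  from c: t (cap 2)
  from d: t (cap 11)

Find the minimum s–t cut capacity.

Augment s→a→c→t: bottleneck 2, flow now 2.
Augment s→b→c→a→d→t: bottleneck 2, flow now 4. (uses reverse residual edge)
No augmenting path remains; maximum flow = 4.
By max-flow min-cut, the minimum cut capacity equals the max flow.
In the residual graph, reachable from s: {s, b, c}.
Min-cut edges: s→a (2), c→t (2); capacity 2 + 2 = 4.

4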